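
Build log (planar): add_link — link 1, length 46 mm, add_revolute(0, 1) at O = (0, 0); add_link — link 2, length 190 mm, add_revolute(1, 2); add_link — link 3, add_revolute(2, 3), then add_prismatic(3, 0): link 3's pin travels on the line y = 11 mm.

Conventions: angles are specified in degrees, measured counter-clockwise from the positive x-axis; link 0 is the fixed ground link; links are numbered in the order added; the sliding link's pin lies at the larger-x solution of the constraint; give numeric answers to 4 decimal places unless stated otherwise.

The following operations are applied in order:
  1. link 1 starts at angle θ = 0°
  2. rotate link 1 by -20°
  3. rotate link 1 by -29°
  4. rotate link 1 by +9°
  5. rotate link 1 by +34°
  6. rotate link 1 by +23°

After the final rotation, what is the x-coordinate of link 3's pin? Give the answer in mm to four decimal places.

geometry: r = 46 mm, L = 190 mm, e = 11 mm; θ starts at 0°
rotate link 1 by -20°: θ ← 0° -20° = -20°
rotate link 1 by -29°: θ ← -20° -29° = -49°
rotate link 1 by +9°: θ ← -49° +9° = -40°
rotate link 1 by +34°: θ ← -40° +34° = -6°
rotate link 1 by +23°: θ ← -6° +23° = 17°
crank pin P = (r cos θ, r sin θ) = (43.990019, 13.449098)
h = r sin θ − e = 13.449098 − 11 = 2.449098
x = r cos θ + √(L² − h²) = 43.990019 + 189.984215 = 233.974234

233.9742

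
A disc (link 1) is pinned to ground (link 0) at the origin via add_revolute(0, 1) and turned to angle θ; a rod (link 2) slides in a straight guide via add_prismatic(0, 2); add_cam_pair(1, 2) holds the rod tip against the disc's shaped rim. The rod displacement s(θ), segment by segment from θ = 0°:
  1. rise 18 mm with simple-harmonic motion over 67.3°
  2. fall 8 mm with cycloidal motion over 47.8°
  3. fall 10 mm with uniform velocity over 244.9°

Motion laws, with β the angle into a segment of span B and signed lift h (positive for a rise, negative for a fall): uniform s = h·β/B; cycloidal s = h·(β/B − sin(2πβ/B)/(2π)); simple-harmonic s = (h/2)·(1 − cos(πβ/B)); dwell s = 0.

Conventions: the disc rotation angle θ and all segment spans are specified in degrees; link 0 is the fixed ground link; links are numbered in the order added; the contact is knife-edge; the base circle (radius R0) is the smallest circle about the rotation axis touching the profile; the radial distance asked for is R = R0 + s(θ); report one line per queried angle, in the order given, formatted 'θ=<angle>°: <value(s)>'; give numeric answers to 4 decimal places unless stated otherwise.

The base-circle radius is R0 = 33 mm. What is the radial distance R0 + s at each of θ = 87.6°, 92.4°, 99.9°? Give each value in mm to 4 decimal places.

segment 1 (0° to 67.3°, simple-harmonic, h = 18) is passed completely: s = 0.0000 + (18) = 18.0000
θ = 87.6° falls in segment 2 (67.3° to 115.1°, cycloidal, h = -8): β = 87.6 − 67.3 = 20.3°, B = 47.8°; Δs = -8·(0.4247 − sin(2π·0.4247)/(2π)) = -2.8172; s = 18.0000 − 2.8172 = 15.1828
θ = 92.4° falls in segment 2 (67.3° to 115.1°, cycloidal, h = -8): β = 92.4 − 67.3 = 25.1°, B = 47.8°; Δs = -8·(0.5251 − sin(2π·0.5251)/(2π)) = -4.4008; s = 18.0000 − 4.4008 = 13.5992
θ = 99.9° falls in segment 2 (67.3° to 115.1°, cycloidal, h = -8): β = 99.9 − 67.3 = 32.6°, B = 47.8°; Δs = -8·(0.6820 − sin(2π·0.6820)/(2π)) = -6.6149; s = 18.0000 − 6.6149 = 11.3851
θ=87.6°: R = R0 + s = 33 + 15.1828 = 48.1828
θ=92.4°: R = R0 + s = 33 + 13.5992 = 46.5992
θ=99.9°: R = R0 + s = 33 + 11.3851 = 44.3851

θ=87.6°: 48.1828
θ=92.4°: 46.5992
θ=99.9°: 44.3851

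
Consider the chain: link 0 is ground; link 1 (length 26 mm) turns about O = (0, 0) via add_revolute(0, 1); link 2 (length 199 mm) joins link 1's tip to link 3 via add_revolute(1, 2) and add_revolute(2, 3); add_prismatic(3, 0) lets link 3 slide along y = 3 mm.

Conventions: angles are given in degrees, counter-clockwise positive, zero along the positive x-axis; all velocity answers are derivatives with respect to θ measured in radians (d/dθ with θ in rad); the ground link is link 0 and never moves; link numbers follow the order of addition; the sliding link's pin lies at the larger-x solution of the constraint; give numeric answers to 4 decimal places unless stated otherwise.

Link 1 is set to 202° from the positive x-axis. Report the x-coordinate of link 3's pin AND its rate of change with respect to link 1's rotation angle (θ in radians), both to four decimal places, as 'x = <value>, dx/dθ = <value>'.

geometry: r = 26 mm, L = 199 mm, e = 3 mm
crank pin P = (r cos θ, r sin θ) = (-24.106780, -9.739771)
h = r sin θ − e = -9.739771 − 3 = -12.739771
x = r cos θ + √(L² − h²) = -24.106780 + 198.591788 = 174.485008
dx/dθ = −r sin θ − h·r cos θ/√(L² − h²) (θ in radians; h = -12.739771) = 8.193308

x = 174.4850, dx/dθ = 8.1933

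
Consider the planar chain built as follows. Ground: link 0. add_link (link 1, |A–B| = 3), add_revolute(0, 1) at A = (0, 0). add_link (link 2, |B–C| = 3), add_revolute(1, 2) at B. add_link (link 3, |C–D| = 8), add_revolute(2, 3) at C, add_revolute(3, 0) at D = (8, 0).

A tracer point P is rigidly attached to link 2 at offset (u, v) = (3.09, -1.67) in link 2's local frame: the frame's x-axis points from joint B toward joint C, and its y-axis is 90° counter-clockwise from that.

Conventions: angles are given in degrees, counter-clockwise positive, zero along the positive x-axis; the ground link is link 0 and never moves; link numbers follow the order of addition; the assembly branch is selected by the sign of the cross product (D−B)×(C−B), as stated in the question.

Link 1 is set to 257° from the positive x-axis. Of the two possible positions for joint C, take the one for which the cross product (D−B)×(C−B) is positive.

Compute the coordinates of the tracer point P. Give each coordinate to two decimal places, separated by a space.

A=(0,0), D=(8.00,0)
B = A + 3.00·(cos257°, sin257°) = (-0.6749, -2.9231)
|BD| = 9.1541
circle(B,3.00) ∩ circle(D,8.00): a=1.5729, h=2.5546
  candidates: C₊=(0.0000,0.0000) cross=23.385; C₋=(1.6315,-4.8417) cross=-23.385
  branch + wants cross > 0 → take C=(0.0000,0.0000) (cross=23.385)
ex = (C−B)/|BC| = (0.2250,0.9744); ey = (-0.9744,0.2250)
P = B + 3.09·ex + -1.67·ey = (1.6474,-0.2880)

1.65 -0.29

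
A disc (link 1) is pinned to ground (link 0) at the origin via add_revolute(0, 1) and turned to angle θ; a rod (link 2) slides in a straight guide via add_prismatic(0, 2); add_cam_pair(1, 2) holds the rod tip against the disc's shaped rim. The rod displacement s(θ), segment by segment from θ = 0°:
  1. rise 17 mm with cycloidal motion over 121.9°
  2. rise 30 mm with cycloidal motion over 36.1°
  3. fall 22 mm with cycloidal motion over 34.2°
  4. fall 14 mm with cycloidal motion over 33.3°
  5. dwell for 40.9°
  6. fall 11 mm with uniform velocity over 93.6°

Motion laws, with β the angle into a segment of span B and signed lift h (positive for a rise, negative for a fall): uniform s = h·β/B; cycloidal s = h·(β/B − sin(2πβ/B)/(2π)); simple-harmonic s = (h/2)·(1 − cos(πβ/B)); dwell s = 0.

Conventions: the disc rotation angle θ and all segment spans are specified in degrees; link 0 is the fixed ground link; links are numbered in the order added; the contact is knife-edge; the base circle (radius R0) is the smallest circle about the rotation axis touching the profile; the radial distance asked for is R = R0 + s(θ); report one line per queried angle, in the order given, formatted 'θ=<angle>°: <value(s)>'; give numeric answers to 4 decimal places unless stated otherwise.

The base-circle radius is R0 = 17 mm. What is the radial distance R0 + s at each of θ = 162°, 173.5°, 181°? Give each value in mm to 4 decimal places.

segment 1 (0° to 121.9°, cycloidal, h = 17) is passed completely: s = 0.0000 + (17) = 17.0000
segment 2 (121.9° to 158°, cycloidal, h = 30) is passed completely: s = 17.0000 + (30) = 47.0000
θ = 162° falls in segment 3 (158° to 192.2°, cycloidal, h = -22): β = 162 − 158 = 4°, B = 34.2°; Δs = -22·(0.1170 − sin(2π·0.1170)/(2π)) = -0.2254; s = 47.0000 − 0.2254 = 46.7746
θ = 173.5° falls in segment 3 (158° to 192.2°, cycloidal, h = -22): β = 173.5 − 158 = 15.5°, B = 34.2°; Δs = -22·(0.4532 − sin(2π·0.4532)/(2π)) = -8.9563; s = 47.0000 − 8.9563 = 38.0437
θ = 181° falls in segment 3 (158° to 192.2°, cycloidal, h = -22): β = 181 − 158 = 23°, B = 34.2°; Δs = -22·(0.6725 − sin(2π·0.6725)/(2π)) = -17.8899; s = 47.0000 − 17.8899 = 29.1101
θ=162°: R = R0 + s = 17 + 46.7746 = 63.7746
θ=173.5°: R = R0 + s = 17 + 38.0437 = 55.0437
θ=181°: R = R0 + s = 17 + 29.1101 = 46.1101

θ=162°: 63.7746
θ=173.5°: 55.0437
θ=181°: 46.1101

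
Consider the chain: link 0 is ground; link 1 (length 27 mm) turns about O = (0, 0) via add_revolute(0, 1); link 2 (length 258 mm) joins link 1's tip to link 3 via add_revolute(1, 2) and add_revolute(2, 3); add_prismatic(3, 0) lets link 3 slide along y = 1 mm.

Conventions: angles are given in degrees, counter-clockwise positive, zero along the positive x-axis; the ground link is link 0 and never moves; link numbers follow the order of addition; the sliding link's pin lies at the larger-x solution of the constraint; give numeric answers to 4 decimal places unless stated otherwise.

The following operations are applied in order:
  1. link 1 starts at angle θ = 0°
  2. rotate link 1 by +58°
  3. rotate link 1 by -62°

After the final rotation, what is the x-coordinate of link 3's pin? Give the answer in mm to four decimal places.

geometry: r = 27 mm, L = 258 mm, e = 1 mm; θ starts at 0°
rotate link 1 by +58°: θ ← 0° +58° = 58°
rotate link 1 by -62°: θ ← 58° -62° = -4°
crank pin P = (r cos θ, r sin θ) = (26.934229, -1.883425)
h = r sin θ − e = -1.883425 − 1 = -2.883425
x = r cos θ + √(L² − h²) = 26.934229 + 257.983887 = 284.918116

284.9181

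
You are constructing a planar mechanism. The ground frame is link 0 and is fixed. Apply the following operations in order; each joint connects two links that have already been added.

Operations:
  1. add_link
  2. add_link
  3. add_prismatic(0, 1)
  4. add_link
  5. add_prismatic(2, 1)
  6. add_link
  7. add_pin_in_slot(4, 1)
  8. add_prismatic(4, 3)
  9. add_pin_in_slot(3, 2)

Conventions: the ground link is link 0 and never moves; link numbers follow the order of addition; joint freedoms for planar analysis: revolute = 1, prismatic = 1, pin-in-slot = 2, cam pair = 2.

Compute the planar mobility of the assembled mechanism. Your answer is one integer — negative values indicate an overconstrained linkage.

L=1 J1=0 J2=0
add link → L=2 J1=0 J2=0
add link → L=3 J1=0 J2=0
P@0,1 dof=1 J1 → L=3 J1=1 J2=0
add link → L=4 J1=1 J2=0
P@2,1 dof=1 J1 → L=4 J1=2 J2=0
add link → L=5 J1=2 J2=0
PS@4,1 dof=2 J2 → L=5 J1=2 J2=1
P@4,3 dof=1 J1 → L=5 J1=3 J2=1
PS@3,2 dof=2 J2 → L=5 J1=3 J2=2
M=3(L−1)−2J1−J2=3·4−2·3−2=4

M = 4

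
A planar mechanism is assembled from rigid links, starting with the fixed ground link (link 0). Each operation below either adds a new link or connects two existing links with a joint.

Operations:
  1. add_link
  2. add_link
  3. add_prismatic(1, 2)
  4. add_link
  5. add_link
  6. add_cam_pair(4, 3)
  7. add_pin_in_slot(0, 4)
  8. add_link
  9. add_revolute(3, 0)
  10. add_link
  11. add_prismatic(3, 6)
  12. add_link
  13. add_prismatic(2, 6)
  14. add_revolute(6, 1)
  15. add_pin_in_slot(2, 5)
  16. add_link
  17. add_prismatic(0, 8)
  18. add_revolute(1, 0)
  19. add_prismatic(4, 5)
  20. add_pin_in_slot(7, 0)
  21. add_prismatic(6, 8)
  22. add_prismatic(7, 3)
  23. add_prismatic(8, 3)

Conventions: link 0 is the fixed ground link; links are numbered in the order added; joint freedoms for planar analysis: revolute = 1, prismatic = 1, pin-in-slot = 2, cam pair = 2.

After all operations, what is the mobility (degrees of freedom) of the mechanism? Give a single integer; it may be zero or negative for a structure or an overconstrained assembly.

ground; <1,0,0>
#1 <2,0,0>
#2 <3,0,0>
P:1↔2 J1 <3,1,0>
#3 <4,1,0>
#4 <5,1,0>
C:4↔3 J2 <5,1,1>
PS:0↔4 J2 <5,1,2>
#5 <6,1,2>
R:3↔0 J1 <6,2,2>
#6 <7,2,2>
P:3↔6 J1 <7,3,2>
#7 <8,3,2>
P:2↔6 J1 <8,4,2>
R:6↔1 J1 <8,5,2>
PS:2↔5 J2 <8,5,3>
#8 <9,5,3>
P:0↔8 J1 <9,6,3>
R:1↔0 J1 <9,7,3>
P:4↔5 J1 <9,8,3>
PS:7↔0 J2 <9,8,4>
P:6↔8 J1 <9,9,4>
P:7↔3 J1 <9,10,4>
P:8↔3 J1 <9,11,4>
3×8 − 2×11 − 1×4 = -2

M = -2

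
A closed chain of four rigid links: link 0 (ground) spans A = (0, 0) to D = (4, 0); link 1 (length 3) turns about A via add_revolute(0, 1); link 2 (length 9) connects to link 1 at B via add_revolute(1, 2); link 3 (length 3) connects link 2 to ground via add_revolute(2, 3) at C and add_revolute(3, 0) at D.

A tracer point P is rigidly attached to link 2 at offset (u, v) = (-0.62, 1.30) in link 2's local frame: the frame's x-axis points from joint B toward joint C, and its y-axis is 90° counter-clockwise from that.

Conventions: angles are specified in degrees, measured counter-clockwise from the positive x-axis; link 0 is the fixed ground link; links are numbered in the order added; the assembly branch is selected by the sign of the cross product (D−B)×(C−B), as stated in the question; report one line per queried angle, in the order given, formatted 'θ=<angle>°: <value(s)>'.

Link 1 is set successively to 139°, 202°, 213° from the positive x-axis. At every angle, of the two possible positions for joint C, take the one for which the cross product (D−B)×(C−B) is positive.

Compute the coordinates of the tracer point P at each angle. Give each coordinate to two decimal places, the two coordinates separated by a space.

A=(0,0), D=(4.00,0)
θ=139°: B = A + 3.00·(cos139°, sin139°) = (-2.2641, 1.9682)
θ=139°: |BD| = 6.5661
θ=139°: circle(B,9.00) ∩ circle(D,3.00): a=8.7658, h=2.0399
θ=139°:   candidates: C₊=(6.7100,1.2867) cross=13.394; C₋=(5.4871,-2.6055) cross=-13.394
θ=139°:   branch + wants cross > 0 → take C=(6.7100,1.2867) (cross=13.394)
θ=139°: ex = (C−B)/|BC| = (0.9971,-0.0757); ey = (0.0757,0.9971)
θ=139°: P = B + -0.62·ex + 1.30·ey = (-2.7839,3.3114)
θ=202°: B = A + 3.00·(cos202°, sin202°) = (-2.7816, -1.1238)
θ=202°: |BD| = 6.8740
θ=202°: circle(B,9.00) ∩ circle(D,3.00): a=8.6741, h=2.3999
θ=202°:   candidates: C₊=(5.3835,2.6619) cross=16.497; C₋=(6.1682,-2.0734) cross=-16.497
θ=202°:   branch + wants cross > 0 → take C=(5.3835,2.6619) (cross=16.497)
θ=202°: ex = (C−B)/|BC| = (0.9072,0.4206); ey = (-0.4206,0.9072)
θ=202°: P = B + -0.62·ex + 1.30·ey = (-3.8909,-0.2052)
θ=213°: B = A + 3.00·(cos213°, sin213°) = (-2.5160, -1.6339)
θ=213°: |BD| = 6.7177
θ=213°: circle(B,9.00) ∩ circle(D,3.00): a=8.7178, h=2.2360
θ=213°:   candidates: C₊=(5.3962,2.6553) cross=15.021; C₋=(6.4839,-1.6824) cross=-15.021
θ=213°:   branch + wants cross > 0 → take C=(5.3962,2.6553) (cross=15.021)
θ=213°: ex = (C−B)/|BC| = (0.8791,0.4766); ey = (-0.4766,0.8791)
θ=213°: P = B + -0.62·ex + 1.30·ey = (-3.6806,-0.7865)

θ=139°: -2.78 3.31
θ=202°: -3.89 -0.21
θ=213°: -3.68 -0.79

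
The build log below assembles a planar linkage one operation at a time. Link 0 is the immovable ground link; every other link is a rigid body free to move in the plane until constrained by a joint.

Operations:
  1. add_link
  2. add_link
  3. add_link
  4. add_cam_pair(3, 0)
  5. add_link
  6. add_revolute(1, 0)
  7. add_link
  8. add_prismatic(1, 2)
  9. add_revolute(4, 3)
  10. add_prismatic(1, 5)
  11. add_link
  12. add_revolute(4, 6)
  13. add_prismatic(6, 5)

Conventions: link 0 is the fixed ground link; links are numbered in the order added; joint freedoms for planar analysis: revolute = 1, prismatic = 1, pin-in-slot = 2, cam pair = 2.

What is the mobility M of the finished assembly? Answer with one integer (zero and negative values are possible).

link 0 = ground. State L|J1|J2 = 1|0|0
+link1  2|0|0
+link2  3|0|0
+link3  4|0|0
C(3,0) f=2→J2  4|0|1
+link4  5|0|1
R(1,0) f=1→J1  5|1|1
+link5  6|1|1
P(1,2) f=1→J1  6|2|1
R(4,3) f=1→J1  6|3|1
P(1,5) f=1→J1  6|4|1
+link6  7|4|1
R(4,6) f=1→J1  7|5|1
P(6,5) f=1→J1  7|6|1
M = 3(7−1)−2·6−1 = 18−12−1 = 5

M = 5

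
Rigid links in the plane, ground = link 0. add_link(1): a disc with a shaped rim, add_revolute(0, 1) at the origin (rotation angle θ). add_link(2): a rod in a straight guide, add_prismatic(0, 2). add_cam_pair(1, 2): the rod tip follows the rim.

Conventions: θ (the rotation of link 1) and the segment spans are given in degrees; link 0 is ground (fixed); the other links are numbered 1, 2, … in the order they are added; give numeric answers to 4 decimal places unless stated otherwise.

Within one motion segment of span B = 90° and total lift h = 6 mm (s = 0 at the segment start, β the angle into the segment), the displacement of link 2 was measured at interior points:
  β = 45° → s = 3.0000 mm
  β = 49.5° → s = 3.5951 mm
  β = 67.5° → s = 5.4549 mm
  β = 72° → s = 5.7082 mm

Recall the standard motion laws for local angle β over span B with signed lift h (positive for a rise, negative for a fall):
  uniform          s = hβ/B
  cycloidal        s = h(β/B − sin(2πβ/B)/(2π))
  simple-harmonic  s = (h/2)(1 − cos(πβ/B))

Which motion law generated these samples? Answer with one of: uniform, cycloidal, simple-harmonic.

candidates at β/B = r: uniform s = h·r (linear in β); cycloidal s = h·(r − sin(2πr)/(2π)); simple-harmonic s = (h/2)(1 − cos(πr))
β=45°: printed 3.0000 | uniform 3.0000, cycloidal 3.0000, simple-harmonic 3.0000
β=49.5°: printed 3.5951 | uniform 3.3000, cycloidal 3.5951, simple-harmonic 3.4693
β=67.5°: printed 5.4549 | uniform 4.5000, cycloidal 5.4549, simple-harmonic 5.1213
β=72°: printed 5.7082 | uniform 4.8000, cycloidal 5.7082, simple-harmonic 5.4271
only one law matches every sample → cycloidal

cycloidal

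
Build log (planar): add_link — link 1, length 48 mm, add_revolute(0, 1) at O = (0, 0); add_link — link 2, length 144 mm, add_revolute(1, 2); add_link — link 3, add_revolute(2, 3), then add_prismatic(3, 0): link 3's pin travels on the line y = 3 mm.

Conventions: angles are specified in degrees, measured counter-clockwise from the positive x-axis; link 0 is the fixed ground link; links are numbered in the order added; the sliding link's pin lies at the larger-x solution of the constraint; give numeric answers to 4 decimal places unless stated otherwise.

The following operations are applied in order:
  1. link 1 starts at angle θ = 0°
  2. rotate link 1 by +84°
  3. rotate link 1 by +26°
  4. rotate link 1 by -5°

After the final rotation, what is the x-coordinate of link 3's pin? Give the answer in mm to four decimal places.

geometry: r = 48 mm, L = 144 mm, e = 3 mm; θ starts at 0°
rotate link 1 by +84°: θ ← 0° +84° = 84°
rotate link 1 by +26°: θ ← 84° +26° = 110°
rotate link 1 by -5°: θ ← 110° -5° = 105°
crank pin P = (r cos θ, r sin θ) = (-12.423314, 46.364440)
h = r sin θ − e = 46.364440 − 3 = 43.364440
x = r cos θ + √(L² − h²) = -12.423314 + 137.315423 = 124.892109

124.8921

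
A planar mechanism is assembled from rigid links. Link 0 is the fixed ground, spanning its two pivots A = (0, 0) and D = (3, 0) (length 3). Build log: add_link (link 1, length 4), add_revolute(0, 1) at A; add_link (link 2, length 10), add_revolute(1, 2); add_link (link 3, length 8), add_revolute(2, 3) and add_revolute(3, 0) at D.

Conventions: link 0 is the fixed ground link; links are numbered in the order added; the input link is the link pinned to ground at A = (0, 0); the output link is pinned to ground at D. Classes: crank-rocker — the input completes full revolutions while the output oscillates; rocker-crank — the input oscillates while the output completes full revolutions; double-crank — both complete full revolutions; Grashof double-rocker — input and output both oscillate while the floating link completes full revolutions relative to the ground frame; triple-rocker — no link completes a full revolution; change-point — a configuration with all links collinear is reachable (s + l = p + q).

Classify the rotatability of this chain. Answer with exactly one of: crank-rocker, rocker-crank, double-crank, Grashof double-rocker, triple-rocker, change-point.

lengths: ground=3, input=4, coupler=10, output=8
sorted: s=3 (shortest), l=10 (longest), p+q=12
s + l = 13 vs p + q = 12
s + l > p + q → non-Grashof → no link fully rotates → triple-rocker

triple-rocker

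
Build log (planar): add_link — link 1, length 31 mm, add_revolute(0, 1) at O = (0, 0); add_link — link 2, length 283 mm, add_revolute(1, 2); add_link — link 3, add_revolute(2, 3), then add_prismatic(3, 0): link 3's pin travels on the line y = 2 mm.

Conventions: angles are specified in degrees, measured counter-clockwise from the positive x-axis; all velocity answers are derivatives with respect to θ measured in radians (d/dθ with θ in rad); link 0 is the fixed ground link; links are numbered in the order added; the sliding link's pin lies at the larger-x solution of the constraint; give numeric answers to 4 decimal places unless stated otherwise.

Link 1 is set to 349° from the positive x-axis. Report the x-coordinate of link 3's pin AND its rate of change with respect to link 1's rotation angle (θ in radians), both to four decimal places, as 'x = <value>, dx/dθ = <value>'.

geometry: r = 31 mm, L = 283 mm, e = 2 mm
crank pin P = (r cos θ, r sin θ) = (30.430443, -5.915079)
h = r sin θ − e = -5.915079 − 2 = -7.915079
x = r cos θ + √(L² − h²) = 30.430443 + 282.889292 = 313.319735
dx/dθ = −r sin θ − h·r cos θ/√(L² − h²) (θ in radians; h = -7.915079) = 6.766505

x = 313.3197, dx/dθ = 6.7665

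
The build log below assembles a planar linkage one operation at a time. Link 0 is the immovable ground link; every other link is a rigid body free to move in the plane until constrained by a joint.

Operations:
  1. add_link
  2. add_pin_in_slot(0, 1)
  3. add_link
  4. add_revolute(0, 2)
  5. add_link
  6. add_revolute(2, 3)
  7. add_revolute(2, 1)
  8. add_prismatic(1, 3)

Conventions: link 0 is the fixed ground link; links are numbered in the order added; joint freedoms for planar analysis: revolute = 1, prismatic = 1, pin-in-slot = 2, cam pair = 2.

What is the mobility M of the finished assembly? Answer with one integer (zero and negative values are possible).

L=1 J1=0 J2=0
add link → L=2 J1=0 J2=0
PS@0,1 dof=2 J2 → L=2 J1=0 J2=1
add link → L=3 J1=0 J2=1
R@0,2 dof=1 J1 → L=3 J1=1 J2=1
add link → L=4 J1=1 J2=1
R@2,3 dof=1 J1 → L=4 J1=2 J2=1
R@2,1 dof=1 J1 → L=4 J1=3 J2=1
P@1,3 dof=1 J1 → L=4 J1=4 J2=1
M=3(L−1)−2J1−J2=3·3−2·4−1=0

M = 0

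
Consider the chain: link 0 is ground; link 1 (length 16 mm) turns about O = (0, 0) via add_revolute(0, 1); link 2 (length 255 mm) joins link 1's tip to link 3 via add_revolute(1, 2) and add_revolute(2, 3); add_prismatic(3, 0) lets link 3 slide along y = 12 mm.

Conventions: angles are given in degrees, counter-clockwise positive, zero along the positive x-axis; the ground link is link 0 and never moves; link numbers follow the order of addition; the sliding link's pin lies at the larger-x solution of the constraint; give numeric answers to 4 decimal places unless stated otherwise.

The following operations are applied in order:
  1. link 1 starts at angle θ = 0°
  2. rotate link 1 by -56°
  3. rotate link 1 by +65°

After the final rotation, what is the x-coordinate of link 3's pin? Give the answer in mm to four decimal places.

geometry: r = 16 mm, L = 255 mm, e = 12 mm; θ starts at 0°
rotate link 1 by -56°: θ ← 0° -56° = -56°
rotate link 1 by +65°: θ ← -56° +65° = 9°
crank pin P = (r cos θ, r sin θ) = (15.803013, 2.502951)
h = r sin θ − e = 2.502951 − 12 = -9.497049
x = r cos θ + √(L² − h²) = 15.803013 + 254.823088 = 270.626101

270.6261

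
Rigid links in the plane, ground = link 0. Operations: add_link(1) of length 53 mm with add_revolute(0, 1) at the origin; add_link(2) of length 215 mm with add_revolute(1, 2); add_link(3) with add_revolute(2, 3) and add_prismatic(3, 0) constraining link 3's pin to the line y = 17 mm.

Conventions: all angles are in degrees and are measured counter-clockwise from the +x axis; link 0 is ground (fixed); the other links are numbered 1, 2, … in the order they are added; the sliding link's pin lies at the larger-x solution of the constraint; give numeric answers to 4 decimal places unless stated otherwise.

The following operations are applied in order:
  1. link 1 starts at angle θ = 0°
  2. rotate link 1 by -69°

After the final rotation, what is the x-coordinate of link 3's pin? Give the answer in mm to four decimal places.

geometry: r = 53 mm, L = 215 mm, e = 17 mm; θ starts at 0°
rotate link 1 by -69°: θ ← 0° -69° = -69°
crank pin P = (r cos θ, r sin θ) = (18.993501, -49.479763)
h = r sin θ − e = -49.479763 − 17 = -66.479763
x = r cos θ + √(L² − h²) = 18.993501 + 204.463789 = 223.457291

223.4573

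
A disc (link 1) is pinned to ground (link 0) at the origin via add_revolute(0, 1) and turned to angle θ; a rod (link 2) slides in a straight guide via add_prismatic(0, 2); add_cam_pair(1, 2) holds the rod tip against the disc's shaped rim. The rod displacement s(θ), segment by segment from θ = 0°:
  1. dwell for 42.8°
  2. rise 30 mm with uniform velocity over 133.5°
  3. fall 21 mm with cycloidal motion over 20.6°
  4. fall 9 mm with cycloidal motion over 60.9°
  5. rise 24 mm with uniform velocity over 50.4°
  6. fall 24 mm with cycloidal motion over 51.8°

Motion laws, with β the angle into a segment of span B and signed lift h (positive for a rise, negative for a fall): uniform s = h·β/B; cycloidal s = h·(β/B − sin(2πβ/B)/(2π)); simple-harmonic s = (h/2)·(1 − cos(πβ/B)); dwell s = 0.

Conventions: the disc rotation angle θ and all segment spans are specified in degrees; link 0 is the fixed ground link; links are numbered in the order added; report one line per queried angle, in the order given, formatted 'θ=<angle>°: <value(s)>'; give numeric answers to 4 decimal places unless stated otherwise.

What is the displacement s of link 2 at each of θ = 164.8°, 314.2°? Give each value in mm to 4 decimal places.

segment 1 (0° to 42.8°, dwell): s unchanged at 0.0000
θ = 164.8° falls in segment 2 (42.8° to 176.3°, uniform, h = 30): β = 164.8 − 42.8 = 122°, B = 133.5°; Δs = 30·122/133.5 = 27.4157; s = 0.0000 + 27.4157 = 27.4157
segment 2 (42.8° to 176.3°, uniform, h = 30) is passed completely: s = 0.0000 + (30) = 30.0000
segment 3 (176.3° to 196.9°, cycloidal, h = -21) is passed completely: s = 30.0000 + (-21) = 9.0000
segment 4 (196.9° to 257.8°, cycloidal, h = -9) is passed completely: s = 9.0000 + (-9) = 0.0000
segment 5 (257.8° to 308.2°, uniform, h = 24) is passed completely: s = 0.0000 + (24) = 24.0000
θ = 314.2° falls in segment 6 (308.2° to 360°, cycloidal, h = -24): β = 314.2 − 308.2 = 6°, B = 51.8°; Δs = -24·(0.1158 − sin(2π·0.1158)/(2π)) = -0.2390; s = 24.0000 − 0.2390 = 23.7610

θ=164.8°: 27.4157
θ=314.2°: 23.7610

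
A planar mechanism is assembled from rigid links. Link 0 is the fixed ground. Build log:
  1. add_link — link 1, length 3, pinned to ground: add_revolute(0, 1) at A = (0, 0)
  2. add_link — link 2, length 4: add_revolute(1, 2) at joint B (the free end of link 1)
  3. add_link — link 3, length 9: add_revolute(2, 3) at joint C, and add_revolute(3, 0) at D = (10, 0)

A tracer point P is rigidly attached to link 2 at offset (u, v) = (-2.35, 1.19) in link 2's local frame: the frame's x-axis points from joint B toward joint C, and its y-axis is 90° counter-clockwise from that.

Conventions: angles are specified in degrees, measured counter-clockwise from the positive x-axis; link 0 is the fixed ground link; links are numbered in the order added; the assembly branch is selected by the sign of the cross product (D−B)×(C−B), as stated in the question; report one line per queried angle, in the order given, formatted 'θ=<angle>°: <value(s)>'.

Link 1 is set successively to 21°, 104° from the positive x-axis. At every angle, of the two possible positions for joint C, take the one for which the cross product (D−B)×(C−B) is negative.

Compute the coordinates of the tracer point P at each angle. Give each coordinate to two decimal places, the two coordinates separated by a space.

A=(0,0), D=(10.00,0)
θ=21°: B = A + 3.00·(cos21°, sin21°) = (2.8007, 1.0751)
θ=21°: |BD| = 7.2791
θ=21°: circle(B,4.00) ∩ circle(D,9.00): a=-0.8253, h=3.9139
θ=21°:   candidates: C₊=(2.5626,5.0680) cross=28.490; C₋=(1.4064,-2.6740) cross=-28.490
θ=21°:   branch - wants cross < 0 → take C=(1.4064,-2.6740) (cross=-28.490)
θ=21°: ex = (C−B)/|BC| = (-0.3486,-0.9373); ey = (0.9373,-0.3486)
θ=21°: P = B + -2.35·ex + 1.19·ey = (4.7353,2.8629)
θ=104°: B = A + 3.00·(cos104°, sin104°) = (-0.7258, 2.9109)
θ=104°: |BD| = 11.1137
θ=104°: circle(B,4.00) ∩ circle(D,9.00): a=2.6326, h=3.0116
θ=104°:   candidates: C₊=(2.6037,5.1278) cross=33.470; C₋=(1.0261,-0.6851) cross=-33.470
θ=104°:   branch - wants cross < 0 → take C=(1.0261,-0.6851) (cross=-33.470)
θ=104°: ex = (C−B)/|BC| = (0.4380,-0.8990); ey = (0.8990,0.4380)
θ=104°: P = B + -2.35·ex + 1.19·ey = (-0.6852,5.5447)

θ=21°: 4.74 2.86
θ=104°: -0.69 5.54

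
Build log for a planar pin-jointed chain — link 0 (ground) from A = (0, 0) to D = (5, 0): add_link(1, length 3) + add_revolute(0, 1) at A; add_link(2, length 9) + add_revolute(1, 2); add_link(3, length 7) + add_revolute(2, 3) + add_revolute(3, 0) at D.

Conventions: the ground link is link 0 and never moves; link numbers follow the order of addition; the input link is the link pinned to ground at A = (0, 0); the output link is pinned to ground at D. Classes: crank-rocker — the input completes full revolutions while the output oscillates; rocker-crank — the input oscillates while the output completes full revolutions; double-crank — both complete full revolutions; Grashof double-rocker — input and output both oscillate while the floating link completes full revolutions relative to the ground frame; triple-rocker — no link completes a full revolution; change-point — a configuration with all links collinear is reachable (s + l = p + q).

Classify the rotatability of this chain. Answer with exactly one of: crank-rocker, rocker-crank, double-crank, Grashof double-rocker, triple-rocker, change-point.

lengths: ground=5, input=3, coupler=9, output=7
sorted: s=3 (shortest), l=9 (longest), p+q=12
s + l = 12 vs p + q = 12
s + l = p + q → change-point (collinear configuration reachable)

change-point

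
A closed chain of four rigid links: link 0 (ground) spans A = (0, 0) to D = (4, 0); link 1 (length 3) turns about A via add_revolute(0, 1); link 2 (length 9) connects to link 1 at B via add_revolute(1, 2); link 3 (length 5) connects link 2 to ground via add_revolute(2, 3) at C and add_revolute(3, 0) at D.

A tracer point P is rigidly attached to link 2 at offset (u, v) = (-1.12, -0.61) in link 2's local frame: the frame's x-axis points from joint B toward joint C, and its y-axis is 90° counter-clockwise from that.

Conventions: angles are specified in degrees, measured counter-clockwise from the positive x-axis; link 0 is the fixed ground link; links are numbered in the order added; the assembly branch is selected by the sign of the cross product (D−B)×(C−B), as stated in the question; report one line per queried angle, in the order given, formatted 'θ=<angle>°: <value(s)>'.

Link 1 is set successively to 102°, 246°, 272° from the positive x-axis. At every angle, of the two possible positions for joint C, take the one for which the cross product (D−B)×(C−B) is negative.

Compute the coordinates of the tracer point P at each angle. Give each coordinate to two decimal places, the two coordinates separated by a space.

A=(0,0), D=(4.00,0)
θ=102°: B = A + 3.00·(cos102°, sin102°) = (-0.6237, 2.9344)
θ=102°: |BD| = 5.4763
θ=102°: circle(B,9.00) ∩ circle(D,5.00): a=7.8511, h=4.4000
θ=102°:   candidates: C₊=(8.3628,2.4425) cross=24.096; C₋=(3.6473,-4.9875) cross=-24.096
θ=102°:   branch - wants cross < 0 → take C=(3.6473,-4.9875) (cross=-24.096)
θ=102°: ex = (C−B)/|BC| = (0.4746,-0.8802); ey = (0.8802,0.4746)
θ=102°: P = B + -1.12·ex + -0.61·ey = (-1.6922,3.6308)
θ=246°: B = A + 3.00·(cos246°, sin246°) = (-1.2202, -2.7406)
θ=246°: |BD| = 5.8959
θ=246°: circle(B,9.00) ∩ circle(D,5.00): a=7.6970, h=4.6643
θ=246°:   candidates: C₊=(3.4265,4.9670) cross=27.500; C₋=(7.7629,-3.2926) cross=-27.500
θ=246°:   branch - wants cross < 0 → take C=(7.7629,-3.2926) (cross=-27.500)
θ=246°: ex = (C−B)/|BC| = (0.9981,-0.0613); ey = (0.0613,0.9981)
θ=246°: P = B + -1.12·ex + -0.61·ey = (-2.3755,-3.2808)
θ=272°: B = A + 3.00·(cos272°, sin272°) = (0.1047, -2.9982)
θ=272°: |BD| = 4.9155
θ=272°: circle(B,9.00) ∩ circle(D,5.00): a=8.1540, h=3.8095
θ=272°:   candidates: C₊=(4.2428,4.9941) cross=18.726; C₋=(8.8899,-1.0436) cross=-18.726
θ=272°:   branch - wants cross < 0 → take C=(8.8899,-1.0436) (cross=-18.726)
θ=272°: ex = (C−B)/|BC| = (0.9761,0.2172); ey = (-0.2172,0.9761)
θ=272°: P = B + -1.12·ex + -0.61·ey = (-0.8561,-3.8369)

θ=102°: -1.69 3.63
θ=246°: -2.38 -3.28
θ=272°: -0.86 -3.84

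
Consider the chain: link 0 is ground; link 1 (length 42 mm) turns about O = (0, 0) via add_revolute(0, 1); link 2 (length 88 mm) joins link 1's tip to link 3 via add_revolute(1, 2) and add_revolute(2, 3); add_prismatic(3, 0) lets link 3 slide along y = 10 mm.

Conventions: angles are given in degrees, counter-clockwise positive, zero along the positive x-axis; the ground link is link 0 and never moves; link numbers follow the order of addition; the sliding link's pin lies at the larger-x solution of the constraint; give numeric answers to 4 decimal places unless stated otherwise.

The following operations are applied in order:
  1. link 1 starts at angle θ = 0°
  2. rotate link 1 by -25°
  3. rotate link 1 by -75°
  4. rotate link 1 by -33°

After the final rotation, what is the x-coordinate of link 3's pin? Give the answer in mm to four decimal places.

geometry: r = 42 mm, L = 88 mm, e = 10 mm; θ starts at 0°
rotate link 1 by -25°: θ ← 0° -25° = -25°
rotate link 1 by -75°: θ ← -25° -75° = -100°
rotate link 1 by -33°: θ ← -100° -33° = -133°
crank pin P = (r cos θ, r sin θ) = (-28.643931, -30.716855)
h = r sin θ − e = -30.716855 − 10 = -40.716855
x = r cos θ + √(L² − h²) = -28.643931 + 78.013702 = 49.369771

49.3698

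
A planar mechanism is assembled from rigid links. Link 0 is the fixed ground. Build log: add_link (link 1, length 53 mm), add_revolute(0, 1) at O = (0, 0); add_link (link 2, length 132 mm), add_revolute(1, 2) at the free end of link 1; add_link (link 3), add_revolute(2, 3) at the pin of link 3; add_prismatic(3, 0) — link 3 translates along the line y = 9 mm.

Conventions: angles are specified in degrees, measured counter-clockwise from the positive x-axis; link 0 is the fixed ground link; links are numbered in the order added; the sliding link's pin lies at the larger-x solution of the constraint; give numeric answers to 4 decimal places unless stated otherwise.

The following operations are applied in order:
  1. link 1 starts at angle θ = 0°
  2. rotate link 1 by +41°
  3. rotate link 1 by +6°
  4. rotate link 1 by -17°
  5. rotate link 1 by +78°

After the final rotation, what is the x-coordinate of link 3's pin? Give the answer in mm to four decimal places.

geometry: r = 53 mm, L = 132 mm, e = 9 mm; θ starts at 0°
rotate link 1 by +41°: θ ← 0° +41° = 41°
rotate link 1 by +6°: θ ← 41° +6° = 47°
rotate link 1 by -17°: θ ← 47° -17° = 30°
rotate link 1 by +78°: θ ← 30° +78° = 108°
crank pin P = (r cos θ, r sin θ) = (-16.377901, 50.405995)
h = r sin θ − e = 50.405995 − 9 = 41.405995
x = r cos θ + √(L² − h²) = -16.377901 + 125.337718 = 108.959817

108.9598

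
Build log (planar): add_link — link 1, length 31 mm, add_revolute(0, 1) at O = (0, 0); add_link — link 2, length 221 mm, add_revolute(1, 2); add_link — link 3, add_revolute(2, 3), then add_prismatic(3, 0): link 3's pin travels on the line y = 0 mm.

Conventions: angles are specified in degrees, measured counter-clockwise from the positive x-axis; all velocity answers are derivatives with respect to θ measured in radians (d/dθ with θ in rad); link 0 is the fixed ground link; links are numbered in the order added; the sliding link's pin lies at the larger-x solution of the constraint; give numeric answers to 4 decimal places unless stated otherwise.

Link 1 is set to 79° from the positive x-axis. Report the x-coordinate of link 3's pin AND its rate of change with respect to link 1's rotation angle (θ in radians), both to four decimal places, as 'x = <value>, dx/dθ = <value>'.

geometry: r = 31 mm, L = 221 mm, e = 0 mm
crank pin P = (r cos θ, r sin θ) = (5.915079, 30.430443)
h = r sin θ − e = 30.430443 − 0 = 30.430443
x = r cos θ + √(L² − h²) = 5.915079 + 218.894925 = 224.810004
dx/dθ = −r sin θ − h·r cos θ/√(L² − h²) (θ in radians; h = 30.430443) = -31.252748

x = 224.8100, dx/dθ = -31.2527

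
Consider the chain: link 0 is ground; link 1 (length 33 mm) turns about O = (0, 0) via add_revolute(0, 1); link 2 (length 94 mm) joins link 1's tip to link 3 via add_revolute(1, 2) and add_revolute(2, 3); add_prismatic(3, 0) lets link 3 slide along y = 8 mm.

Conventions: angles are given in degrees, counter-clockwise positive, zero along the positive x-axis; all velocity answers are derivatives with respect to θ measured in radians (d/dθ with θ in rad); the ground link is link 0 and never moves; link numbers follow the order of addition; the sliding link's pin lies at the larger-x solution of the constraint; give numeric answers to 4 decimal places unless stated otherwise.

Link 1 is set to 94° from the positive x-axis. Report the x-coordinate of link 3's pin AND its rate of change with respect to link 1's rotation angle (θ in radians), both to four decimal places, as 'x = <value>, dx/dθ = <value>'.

geometry: r = 33 mm, L = 94 mm, e = 8 mm
crank pin P = (r cos θ, r sin θ) = (-2.301964, 32.919614)
h = r sin θ − e = 32.919614 − 8 = 24.919614
x = r cos θ + √(L² − h²) = -2.301964 + 90.636708 = 88.334744
dx/dθ = −r sin θ − h·r cos θ/√(L² − h²) (θ in radians; h = 24.919614) = -32.286713

x = 88.3347, dx/dθ = -32.2867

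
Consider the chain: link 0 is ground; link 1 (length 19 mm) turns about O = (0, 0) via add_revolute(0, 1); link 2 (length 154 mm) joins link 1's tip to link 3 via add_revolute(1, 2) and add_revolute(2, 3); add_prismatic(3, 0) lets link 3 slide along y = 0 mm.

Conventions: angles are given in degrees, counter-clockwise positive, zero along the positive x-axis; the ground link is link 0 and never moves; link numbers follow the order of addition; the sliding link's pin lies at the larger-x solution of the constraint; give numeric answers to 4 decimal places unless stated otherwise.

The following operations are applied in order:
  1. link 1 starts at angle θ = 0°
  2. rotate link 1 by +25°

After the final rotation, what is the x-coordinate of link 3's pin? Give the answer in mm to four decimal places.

geometry: r = 19 mm, L = 154 mm, e = 0 mm; θ starts at 0°
rotate link 1 by +25°: θ ← 0° +25° = 25°
crank pin P = (r cos θ, r sin θ) = (17.219848, 8.029747)
h = r sin θ − e = 8.029747 − 0 = 8.029747
x = r cos θ + √(L² − h²) = 17.219848 + 153.790517 = 171.010365

171.0104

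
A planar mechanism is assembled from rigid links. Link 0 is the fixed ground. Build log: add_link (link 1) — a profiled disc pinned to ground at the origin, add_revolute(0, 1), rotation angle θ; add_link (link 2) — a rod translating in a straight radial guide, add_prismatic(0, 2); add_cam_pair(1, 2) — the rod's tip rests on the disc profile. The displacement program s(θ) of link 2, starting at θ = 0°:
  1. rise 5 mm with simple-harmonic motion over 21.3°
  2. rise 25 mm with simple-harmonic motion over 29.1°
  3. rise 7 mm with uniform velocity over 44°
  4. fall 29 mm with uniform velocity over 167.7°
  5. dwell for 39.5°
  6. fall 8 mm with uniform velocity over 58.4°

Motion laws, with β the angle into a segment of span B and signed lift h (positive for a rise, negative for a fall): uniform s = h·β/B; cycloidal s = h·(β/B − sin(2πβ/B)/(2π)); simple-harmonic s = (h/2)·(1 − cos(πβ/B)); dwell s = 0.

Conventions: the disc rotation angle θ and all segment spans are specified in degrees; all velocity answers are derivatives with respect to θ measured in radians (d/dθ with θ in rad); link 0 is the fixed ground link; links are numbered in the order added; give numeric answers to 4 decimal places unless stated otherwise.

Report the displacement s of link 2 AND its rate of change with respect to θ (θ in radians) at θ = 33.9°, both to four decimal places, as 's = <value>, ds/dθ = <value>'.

seg 1 [0°–21.3°] simple-harmonic, h=5: full span → s += 5 → s = 5.0000
seg 2 [21.3°–50.4°] simple-harmonic, h=25: θ=33.9° here. β=12.6, B=29.1. 25/2·(1 − cos(π·0.4330)) = 9.8879 → s = 14.8879
velocity in seg [21.3°–50.4°] (simple-harmonic), θ in radians: β = 12.6° = 0.2199 rad, B = 29.1° = 0.5079 rad; ds/dθ = (πh/(2B)) sin(πβ/B) = (π·25/(2·0.5079)) sin(π·0.4330) = 75.612570 mm/rad

s = 14.8879, ds/dθ = 75.6126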